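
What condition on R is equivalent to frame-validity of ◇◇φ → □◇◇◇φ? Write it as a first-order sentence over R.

This is a Sahlqvist (Geach-type) schema ◇^2□^0φ → □^1◇^3φ.
First-order correspondent: ∀x ∀y ∀z ((xR²y ∧ xRz) → ∃w (y = w ∧ zR³w)).

∀x ∀y ∀z ((xR²y ∧ xRz) → ∃w (y = w ∧ zR³w))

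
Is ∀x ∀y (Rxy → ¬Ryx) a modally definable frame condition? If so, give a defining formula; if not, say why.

If a class were modally definable it would be closed under surjective bounded morphisms (Goldblatt–Thomason).
The 3-cycle (worlds 0,1,2 with 0→1→2→0) is asymmetric. Mapping every world to a single reflexive point • is a surjective bounded morphism, and the reflexive point is not asymmetric (R•• but asymmetry requires ¬R••).
So the class is not modally definable.

Not modally definable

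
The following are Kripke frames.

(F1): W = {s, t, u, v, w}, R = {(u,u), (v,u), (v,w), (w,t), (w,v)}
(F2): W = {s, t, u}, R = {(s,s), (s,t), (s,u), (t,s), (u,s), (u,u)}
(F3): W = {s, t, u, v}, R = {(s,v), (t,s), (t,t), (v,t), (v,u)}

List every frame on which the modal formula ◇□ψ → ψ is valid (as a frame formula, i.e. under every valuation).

The schema corresponds to symmetry: ∀x ∀y (Rxy → Ryx).
(F1): fails — Rwt but not Rtw.
(F2): ✓.
(F3): fails — Rvt but not Rtv.

(F2)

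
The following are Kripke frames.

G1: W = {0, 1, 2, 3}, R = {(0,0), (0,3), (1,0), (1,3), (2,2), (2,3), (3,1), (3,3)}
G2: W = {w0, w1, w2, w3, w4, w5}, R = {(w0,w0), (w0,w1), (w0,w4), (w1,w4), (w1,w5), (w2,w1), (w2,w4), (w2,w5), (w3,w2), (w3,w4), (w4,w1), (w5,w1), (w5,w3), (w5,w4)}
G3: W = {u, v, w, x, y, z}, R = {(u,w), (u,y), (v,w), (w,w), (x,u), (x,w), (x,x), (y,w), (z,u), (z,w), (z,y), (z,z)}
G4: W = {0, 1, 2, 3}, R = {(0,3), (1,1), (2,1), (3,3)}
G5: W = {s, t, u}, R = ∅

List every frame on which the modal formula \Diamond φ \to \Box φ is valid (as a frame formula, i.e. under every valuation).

This is the axiom for partial functionality; its first-order frame correspondent is \forall x \forall y \forall z (Rxy \wedge Rxz \to y = z).
G1: fails — 0 sees both 0 and 3.
G2: fails — w0 sees both w0 and w1.
G3: fails — u sees both w and y.
G4: satisfies the condition.
G5: satisfies the condition.

G4, G5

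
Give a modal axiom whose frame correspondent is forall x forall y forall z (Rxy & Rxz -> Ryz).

A defining formula is ◇s → □◇s (the 5 axiom).

◇s → □◇s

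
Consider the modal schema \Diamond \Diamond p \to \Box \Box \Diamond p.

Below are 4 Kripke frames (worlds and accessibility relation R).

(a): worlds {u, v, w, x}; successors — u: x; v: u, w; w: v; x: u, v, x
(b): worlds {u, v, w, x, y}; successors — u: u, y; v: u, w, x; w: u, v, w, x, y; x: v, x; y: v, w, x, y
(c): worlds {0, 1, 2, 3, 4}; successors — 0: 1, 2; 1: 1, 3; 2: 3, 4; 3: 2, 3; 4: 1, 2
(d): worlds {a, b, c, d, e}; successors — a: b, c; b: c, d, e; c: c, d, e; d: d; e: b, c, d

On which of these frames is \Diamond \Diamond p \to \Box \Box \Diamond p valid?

The schema corresponds to a generalized confluence (Geach) condition: \forall x \forall y \forall z ((x R^2 y \wedge x R^2 z) \to \exists w (y = w \wedge zRw)).
(a): fails — uR²u, uR²u but no t with u=t and uRt.
(b): fails — uR²u, uR²x but no t with u=t and xRt.
(c): fails — 0R²1, 0R²3 but no w with 1=w and 3Rw.
(d): fails — aR²c, aR²d but no w with c=w and dRw.

none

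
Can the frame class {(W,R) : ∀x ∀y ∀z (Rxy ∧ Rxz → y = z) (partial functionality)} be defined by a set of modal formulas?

Definable; ◇p → □p defines it

This is a Sahlqvist condition; the CD axiom ◇p → □p defines it.
Suppose ◇p→□p is valid. Take Rxy, Rxz and set V(p)={y}. Then ◇p at x, so □p at x, so p at z, i.e. z=y.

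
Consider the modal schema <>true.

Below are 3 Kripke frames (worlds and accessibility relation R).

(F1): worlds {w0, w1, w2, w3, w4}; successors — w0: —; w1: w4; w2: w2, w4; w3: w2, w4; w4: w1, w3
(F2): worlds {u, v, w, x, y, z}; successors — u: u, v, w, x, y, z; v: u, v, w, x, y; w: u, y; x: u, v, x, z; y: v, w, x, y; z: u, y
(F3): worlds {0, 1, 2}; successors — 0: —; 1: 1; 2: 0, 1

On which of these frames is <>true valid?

Frame correspondent (Sahlqvist): forall x exists y Rxy — i.e. seriality.
(F1): fails — world w0 has no successor.
(F2): holds.
(F3): fails — world 0 has no successor.

(F2)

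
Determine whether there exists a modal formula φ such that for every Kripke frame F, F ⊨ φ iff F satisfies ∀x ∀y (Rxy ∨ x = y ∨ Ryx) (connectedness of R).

Not modally definable

If a class were modally definable it would be closed under disjoint unions (Goldblatt–Thomason).
Take 2 disjoint single-world reflexive frames: each is trivially connected, but their disjoint union has 2 worlds with no edge between distinct components, so it is not connected.
So the class is not modally definable.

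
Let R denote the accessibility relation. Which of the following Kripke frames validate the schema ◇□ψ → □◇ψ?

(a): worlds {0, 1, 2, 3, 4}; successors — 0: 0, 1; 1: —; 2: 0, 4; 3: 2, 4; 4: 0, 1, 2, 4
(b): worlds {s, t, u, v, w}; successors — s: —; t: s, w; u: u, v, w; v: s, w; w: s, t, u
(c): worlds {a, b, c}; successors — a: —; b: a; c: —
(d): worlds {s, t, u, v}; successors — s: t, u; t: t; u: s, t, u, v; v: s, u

none

This is the axiom for convergence; its first-order frame correspondent is ∀x ∀y ∀z (Rxy ∧ Rxz → ∃w (Ryw ∧ Rzw)).
(a): fails — R00 and R01 but 0 and 1 have no common successor.
(b): fails — Rts and Rts but s and s have no common successor.
(c): fails — Rba and Rba but a and a have no common successor.
(d): fails — Ruv and Rut but v and t have no common successor.
Valid on no frame.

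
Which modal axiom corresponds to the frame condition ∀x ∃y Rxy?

The condition is seriality. The D schema □q → ◇q defines it.
Suppose □q→◇q is valid. At any x set V(q)=W. Then □q at x, so ◇q at x, so x has a successor.

□q → ◇q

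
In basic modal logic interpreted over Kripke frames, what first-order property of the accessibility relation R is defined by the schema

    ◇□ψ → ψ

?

This schema is equivalent to the B axiom ψ → □◇ψ.
Its frame correspondent is symmetry — ∀x ∀y (Rxy → Ryx).

Symmetry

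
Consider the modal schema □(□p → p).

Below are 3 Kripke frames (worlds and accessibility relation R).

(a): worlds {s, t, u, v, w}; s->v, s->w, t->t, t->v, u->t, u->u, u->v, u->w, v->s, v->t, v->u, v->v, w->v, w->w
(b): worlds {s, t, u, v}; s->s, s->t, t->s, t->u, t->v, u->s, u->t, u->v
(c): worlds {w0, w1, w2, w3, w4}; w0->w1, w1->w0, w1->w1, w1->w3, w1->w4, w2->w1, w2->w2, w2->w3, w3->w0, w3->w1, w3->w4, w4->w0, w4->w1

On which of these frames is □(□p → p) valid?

none

Frame correspondent (Sahlqvist): ∀x ∀y (Rxy → Ryy) — i.e. shift-reflexivity.
(a): fails — Rvs but not Rss.
(b): fails — Ruv but not Rvv.
(c): fails — Rw1w0 but not Rw0w0.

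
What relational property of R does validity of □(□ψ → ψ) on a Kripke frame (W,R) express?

shift-reflexivity

Suppose □(□ψ→ψ) is valid. Take Rxy and set V(ψ)={w : Ryw}. Then at y, □ψ holds; since □(□ψ→ψ) at x, □ψ→ψ at y, so ψ at y, i.e. Ryy.
Conversely, any frame satisfying ∀x ∀y (Rxy → Ryy) validates the schema.
So the correspondent is shift-reflexivity.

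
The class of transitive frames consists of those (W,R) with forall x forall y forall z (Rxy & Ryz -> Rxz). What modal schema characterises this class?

□ψ → □□ψ

A defining formula is □ψ → □□ψ (the 4 axiom).
Suppose □ψ→□□ψ is valid. Take Rxy, Ryz and set V(ψ)={w : Rxw}. Then □ψ at x, so □□ψ at x, so □ψ at y, so ψ at z, i.e. Rxz.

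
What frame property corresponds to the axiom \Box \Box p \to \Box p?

This is the C4 axiom.
Its frame correspondent is density — \forall x \forall y (Rxy \to \exists z (Rxz \wedge Rzy)).

density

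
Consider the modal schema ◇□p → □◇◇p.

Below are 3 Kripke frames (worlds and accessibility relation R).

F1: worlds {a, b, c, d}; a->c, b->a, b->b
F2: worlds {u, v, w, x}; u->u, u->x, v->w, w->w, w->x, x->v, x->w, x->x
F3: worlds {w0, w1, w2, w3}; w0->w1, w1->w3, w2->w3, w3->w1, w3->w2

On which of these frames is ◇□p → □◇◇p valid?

F2

This is the axiom for a generalized confluence (Geach) condition; its first-order frame correspondent is ∀x ∀y ∀z ((xRy ∧ xRz) → ∃w (yRw ∧ zR²w)).
F1: fails — aRc, aRc but no w with cRw and cR²w.
F2: ✓.
F3: fails — w0Rw1, w0Rw1 but no w with w1Rw and w1R²w.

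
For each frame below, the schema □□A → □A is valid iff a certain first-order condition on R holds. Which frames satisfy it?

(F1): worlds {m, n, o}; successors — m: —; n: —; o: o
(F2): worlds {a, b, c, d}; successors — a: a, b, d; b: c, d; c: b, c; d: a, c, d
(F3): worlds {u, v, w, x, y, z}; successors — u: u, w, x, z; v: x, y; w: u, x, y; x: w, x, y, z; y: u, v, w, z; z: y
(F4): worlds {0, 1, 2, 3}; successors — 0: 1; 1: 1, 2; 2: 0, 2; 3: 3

This is the axiom for density; its first-order frame correspondent is ∀x ∀y (Rxy → ∃z (Rxz ∧ Rzy)).
(F1): holds.
(F2): holds.
(F3): fails — Rzy but no t with Rzt and Rty.
(F4): holds.
Valid on: (F1), (F2), (F4).

(F1), (F2), (F4)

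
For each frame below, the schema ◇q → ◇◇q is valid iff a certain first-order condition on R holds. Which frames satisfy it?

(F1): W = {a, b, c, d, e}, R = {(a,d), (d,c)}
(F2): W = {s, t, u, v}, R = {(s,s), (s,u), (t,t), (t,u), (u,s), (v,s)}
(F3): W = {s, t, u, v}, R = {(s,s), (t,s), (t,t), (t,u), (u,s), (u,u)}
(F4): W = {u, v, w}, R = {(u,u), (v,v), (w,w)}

This is the axiom for a generalized confluence (Geach) condition; its first-order frame correspondent is ∀x ∀y (xRy → ∃w (y = w ∧ xR²w)).
(F1): fails — aRd but no w with d=w and aR²w.
(F2): ✓.
(F3): ✓.
(F4): ✓.
Valid on: (F2), (F3), (F4).

(F2), (F3), (F4)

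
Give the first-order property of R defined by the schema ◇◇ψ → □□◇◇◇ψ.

This is a Sahlqvist (Geach-type) schema ◇^2□^0ψ → □^2◇^3ψ.
Minimal-valuation argument: fix x; take any y with xR^2y and any z with xR^2z. Set V(ψ) to the set of worlds R-reachable from y in exactly 0 steps. Then □^0ψ holds at y, so the antecedent holds at x; validity forces ◇^3ψ at z, giving a w with zR^3w and yR^0w.
First-order correspondent: ∀x ∀y ∀z ((xR²y ∧ xR²z) → ∃w (y = w ∧ zR³w)).

∀x ∀y ∀z ((xR²y ∧ xR²z) → ∃w (y = w ∧ zR³w))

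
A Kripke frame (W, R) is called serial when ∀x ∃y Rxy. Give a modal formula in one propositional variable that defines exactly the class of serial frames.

A defining formula is □q → ◇q (the D axiom).
Suppose □q→◇q is valid. At any x set V(q)=W. Then □q at x, so ◇q at x, so x has a successor.

□q → ◇q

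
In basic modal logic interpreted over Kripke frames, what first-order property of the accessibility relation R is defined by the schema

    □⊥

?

□⊥ is valid iff no world has any successor (otherwise □⊥ fails at any world with one).

Emptiness of R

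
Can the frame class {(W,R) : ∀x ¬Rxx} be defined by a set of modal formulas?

If a class were modally definable it would be closed under surjective bounded morphisms (Goldblatt–Thomason).
The 3-cycle (worlds a,b,c with a→b→c→a) is irreflexive, and the map sending every world to a single reflexive point • is a surjective bounded morphism (forth: every edge maps to (•,•); back: every world has a successor). So any modal formula valid on the 3-cycle is also valid on the reflexive point, which is not irreflexive.
Hence irreflexivity is not modally definable.

Not modally definable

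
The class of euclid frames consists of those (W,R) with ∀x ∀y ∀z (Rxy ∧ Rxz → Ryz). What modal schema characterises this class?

A defining formula is ◇r → □◇r (the 5 axiom).
Suppose ◇r→□◇r is valid. Take Rxy, Rxz and set V(r)={y}. Then ◇r at x, so □◇r at x, so ◇r at z, so some w with Rzw has r; w=y, i.e. Rzy. By symmetry of the argument, Ryz.

◇r → □◇r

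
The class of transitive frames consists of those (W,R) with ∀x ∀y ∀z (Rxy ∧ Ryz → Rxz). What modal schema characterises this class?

A defining formula is □r → □□r (the 4 axiom).
Suppose □r→□□r is valid. Take Rxy, Ryz and set V(r)={w : Rxw}. Then □r at x, so □□r at x, so □r at y, so r at z, i.e. Rxz.

□r → □□r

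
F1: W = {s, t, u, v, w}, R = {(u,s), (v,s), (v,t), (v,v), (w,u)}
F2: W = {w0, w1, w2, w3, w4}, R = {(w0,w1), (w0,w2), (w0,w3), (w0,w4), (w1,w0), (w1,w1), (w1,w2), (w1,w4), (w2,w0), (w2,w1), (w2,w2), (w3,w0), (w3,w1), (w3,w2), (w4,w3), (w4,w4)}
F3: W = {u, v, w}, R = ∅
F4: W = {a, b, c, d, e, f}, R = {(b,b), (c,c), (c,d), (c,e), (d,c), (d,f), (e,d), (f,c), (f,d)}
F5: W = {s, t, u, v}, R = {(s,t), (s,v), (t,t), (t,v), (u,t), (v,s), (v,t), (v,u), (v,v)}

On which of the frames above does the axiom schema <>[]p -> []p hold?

Frame correspondent (Sahlqvist): forall x forall y forall z (Rxy & Rxz -> Ryz) — i.e. the Euclidean property.
F1: fails — Rus and Rus but not Rss.
F2: fails — Rw0w4 and Rw0w1 but not Rw4w1.
F3: ✓.
F4: fails — Rcd and Rcd but not Rdd.
F5: fails — Rvt and Rvu but not Rtu.

F3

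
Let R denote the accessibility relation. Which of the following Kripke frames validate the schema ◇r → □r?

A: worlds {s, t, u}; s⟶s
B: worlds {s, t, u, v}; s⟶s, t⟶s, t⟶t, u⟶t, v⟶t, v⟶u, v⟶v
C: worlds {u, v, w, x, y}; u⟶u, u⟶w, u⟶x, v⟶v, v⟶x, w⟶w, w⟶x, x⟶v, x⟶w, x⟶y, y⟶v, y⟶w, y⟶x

A

This is the axiom for partial functionality; its first-order frame correspondent is ∀x ∀y ∀z (Rxy ∧ Rxz → y = z).
A: holds.
B: fails — t sees both s and t.
C: fails — u sees both u and w.
Valid on: A.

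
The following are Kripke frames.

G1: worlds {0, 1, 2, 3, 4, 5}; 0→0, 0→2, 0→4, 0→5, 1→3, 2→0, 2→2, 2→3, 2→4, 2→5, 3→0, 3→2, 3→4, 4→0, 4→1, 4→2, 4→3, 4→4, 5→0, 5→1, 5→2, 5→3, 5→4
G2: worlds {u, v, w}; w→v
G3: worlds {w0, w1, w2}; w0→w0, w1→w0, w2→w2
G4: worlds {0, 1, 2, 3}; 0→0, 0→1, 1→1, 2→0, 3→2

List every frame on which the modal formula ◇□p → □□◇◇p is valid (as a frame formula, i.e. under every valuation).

G2, G3, G4

This is the axiom for a generalized confluence (Geach) condition; its first-order frame correspondent is ∀x ∀y ∀z ((xRy ∧ xR²z) → ∃w (yRw ∧ zR²w)).
G1: fails — 4R1, 4R²1 but no w with 1Rw and 1R²w.
G2: satisfies the condition.
G3: satisfies the condition.
G4: satisfies the condition.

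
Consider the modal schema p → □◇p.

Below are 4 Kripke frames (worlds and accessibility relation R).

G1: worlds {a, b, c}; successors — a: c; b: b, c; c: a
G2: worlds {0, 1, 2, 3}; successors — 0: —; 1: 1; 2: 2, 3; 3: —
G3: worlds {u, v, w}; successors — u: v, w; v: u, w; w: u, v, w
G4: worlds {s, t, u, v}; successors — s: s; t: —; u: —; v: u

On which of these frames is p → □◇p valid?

G3

The schema corresponds to symmetry: ∀x ∀y (Rxy → Ryx).
G1: fails — Rbc but not Rcb.
G2: fails — R23 but not R32.
G3: satisfies the condition.
G4: fails — Rvu but not Ruv.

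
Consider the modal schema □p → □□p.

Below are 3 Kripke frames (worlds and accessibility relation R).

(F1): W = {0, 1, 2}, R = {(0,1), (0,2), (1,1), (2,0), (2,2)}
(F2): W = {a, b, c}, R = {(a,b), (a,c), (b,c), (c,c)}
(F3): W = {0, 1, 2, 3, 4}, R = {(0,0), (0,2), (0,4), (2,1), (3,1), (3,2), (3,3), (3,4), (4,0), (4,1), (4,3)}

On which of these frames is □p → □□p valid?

This is the axiom for transitivity; its first-order frame correspondent is ∀x ∀y ∀z (Rxy ∧ Ryz → Rxz).
(F1): fails — R02 and R20 but not R00.
(F2): satisfies the condition.
(F3): fails — R34 and R40 but not R30.

(F2)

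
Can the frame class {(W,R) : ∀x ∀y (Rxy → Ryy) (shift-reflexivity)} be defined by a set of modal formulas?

Definable; □(□r → r) defines it

Yes: it is shift-reflexivity, defined by the T□ schema □(□r → r).
Suppose □(□r→r) is valid. Take Rxy and set V(r)={w : Ryw}. Then at y, □r holds; since □(□r→r) at x, □r→r at y, so r at y, i.e. Ryy.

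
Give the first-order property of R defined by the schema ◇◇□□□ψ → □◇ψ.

This is a Sahlqvist (Geach-type) schema ◇^2□^3ψ → □^1◇^1ψ.
Minimal-valuation argument: fix x; take any y with xR^2y and any z with xR^1z. Set V(ψ) to the set of worlds R-reachable from y in exactly 3 steps. Then □^3ψ holds at y, so the antecedent holds at x; validity forces ◇^1ψ at z, giving a w with zR^1w and yR^3w.
First-order correspondent: ∀x ∀y ∀z ((xR²y ∧ xRz) → ∃w (yR³w ∧ zRw)).

∀x ∀y ∀z ((xR²y ∧ xRz) → ∃w (yR³w ∧ zRw))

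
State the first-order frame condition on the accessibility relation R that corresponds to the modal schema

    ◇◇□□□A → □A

∀x ∀y ∀z ((xR²y ∧ xRz) → ∃w (yR³w ∧ z = w))

This is a Sahlqvist (Geach-type) schema ◇^2□^3A → □^1◇^0A.
Minimal-valuation argument: fix x; take any y with xR^2y and any z with xR^1z. Set V(A) to the set of worlds R-reachable from y in exactly 3 steps. Then □^3A holds at y, so the antecedent holds at x; validity forces ◇^0A at z, giving a w with zR^0w and yR^3w.
First-order correspondent: ∀x ∀y ∀z ((xR²y ∧ xRz) → ∃w (yR³w ∧ z = w)).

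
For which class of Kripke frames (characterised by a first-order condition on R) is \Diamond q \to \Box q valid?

Suppose ◇q→□q is valid. Take Rxy, Rxz and set V(q)={y}. Then ◇q at x, so □q at x, so q at z, i.e. z=y.
The converse is a direct semantic check.
So the correspondent is partial functionality.

Partial functionality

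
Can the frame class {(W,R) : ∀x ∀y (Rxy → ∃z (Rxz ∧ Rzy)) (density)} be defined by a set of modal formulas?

Yes — defined by □□q → □q

The condition is density. A defining modal formula is □□q → □q.
Suppose □□q→□q is valid. Take Rxy and set V(q)={w : xR²w}. Then □□q at x, so □q at x, so q at y, i.e. ∃z(Rxz∧Rzy).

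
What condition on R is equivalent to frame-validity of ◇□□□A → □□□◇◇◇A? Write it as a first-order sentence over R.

∀x ∀y ∀z ((xRy ∧ xR³z) → ∃w (yR³w ∧ zR³w))

This is a Sahlqvist (Geach-type) schema ◇^1□^3A → □^3◇^3A.
Minimal-valuation argument: fix x; take any y with xR^1y and any z with xR^3z. Set V(A) to the set of worlds R-reachable from y in exactly 3 steps. Then □^3A holds at y, so the antecedent holds at x; validity forces ◇^3A at z, giving a w with zR^3w and yR^3w.
First-order correspondent: ∀x ∀y ∀z ((xRy ∧ xR³z) → ∃w (yR³w ∧ zR³w)).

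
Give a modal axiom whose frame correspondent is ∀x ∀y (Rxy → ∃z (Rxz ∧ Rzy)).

This is density; the standard corresponding axiom is C4: □□ψ → □ψ.
Suppose □□ψ→□ψ is valid. Take Rxy and set V(ψ)={w : xR²w}. Then □□ψ at x, so □ψ at x, so ψ at y, i.e. ∃z(Rxz∧Rzy).

□□ψ → □ψ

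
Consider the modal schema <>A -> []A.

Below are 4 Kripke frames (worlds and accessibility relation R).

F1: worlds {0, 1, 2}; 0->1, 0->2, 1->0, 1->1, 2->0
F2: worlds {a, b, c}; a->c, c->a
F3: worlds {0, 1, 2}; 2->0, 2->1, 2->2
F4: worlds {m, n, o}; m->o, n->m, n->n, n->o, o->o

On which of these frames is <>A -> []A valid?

The schema corresponds to partial functionality: forall x forall y forall z (Rxy & Rxz -> y = z).
F1: fails — 0 sees both 1 and 2.
F2: condition met.
F3: fails — 2 sees both 0 and 1.
F4: fails — n sees both m and n.

F2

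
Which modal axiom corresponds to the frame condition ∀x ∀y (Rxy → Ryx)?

ψ → □◇ψ

This is symmetry; the standard corresponding axiom is B: ψ → □◇ψ.
Suppose ψ→□◇ψ is valid. Take Rxy and set V(ψ)={x}. Then ψ at x, so □◇ψ at x, so ◇ψ at y, so some z with Ryz has ψ; z=x, i.e. Ryx.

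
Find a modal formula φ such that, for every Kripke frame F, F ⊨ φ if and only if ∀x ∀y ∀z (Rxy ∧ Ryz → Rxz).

A defining formula is □q → □□q (the 4 axiom).
Suppose □q→□□q is valid. Take Rxy, Ryz and set V(q)={w : Rxw}. Then □q at x, so □□q at x, so □q at y, so q at z, i.e. Rxz.

□q → □□q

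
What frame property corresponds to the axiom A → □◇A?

symmetry

This is the B axiom.
It corresponds to symmetry: ∀x ∀y (Rxy → Ryx).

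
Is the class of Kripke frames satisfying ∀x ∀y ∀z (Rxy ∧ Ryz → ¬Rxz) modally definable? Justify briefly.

Modal frame validity is preserved under surjective bounded morphisms.
The 7-cycle (worlds 0,1,2,3,4,5,6 with 0→1→2→3→4→5→6→0) is intransitive. Mapping every world to a single reflexive point • is a surjective bounded morphism; the reflexive point is not intransitive (R••∧R•• but R••).
So no modal formula (or set of formulas) defines exactly the intransitive frames.

Not definable by any modal formula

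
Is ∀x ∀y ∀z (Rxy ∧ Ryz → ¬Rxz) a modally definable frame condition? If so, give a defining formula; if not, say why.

Any modally definable frame class is closed under surjective bounded morphisms.
The 3-cycle (worlds w0,w1,w2 with w0→w1→w2→w0) is intransitive. Mapping every world to a single reflexive point • is a surjective bounded morphism; the reflexive point is not intransitive (R••∧R•• but R••).
Hence intransitivity is not modally definable.

No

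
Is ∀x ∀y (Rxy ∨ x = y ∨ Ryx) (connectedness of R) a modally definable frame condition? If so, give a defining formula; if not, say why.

Any modally definable frame class is closed under disjoint unions.
Take 4 disjoint single-world reflexive frames: each is trivially connected, but their disjoint union has 4 worlds with no edge between distinct components, so it is not connected.
So the class is not modally definable.

Not modally definable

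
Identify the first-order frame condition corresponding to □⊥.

emptiness of R

□⊥ is valid iff no world has any successor (otherwise □⊥ fails at any world with one).
The converse is a direct semantic check.
So the correspondent is emptiness of R.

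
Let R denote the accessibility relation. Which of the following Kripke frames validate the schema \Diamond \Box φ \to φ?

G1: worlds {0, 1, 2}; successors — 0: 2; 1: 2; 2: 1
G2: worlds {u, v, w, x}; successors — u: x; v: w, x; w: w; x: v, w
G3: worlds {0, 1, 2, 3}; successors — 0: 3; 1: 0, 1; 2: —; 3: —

none

This is the axiom for symmetry; its first-order frame correspondent is \forall x \forall y (Rxy \to Ryx).
G1: fails — R02 but not R20.
G2: fails — Rxw but not Rwx.
G3: fails — R10 but not R01.
Valid on no frame.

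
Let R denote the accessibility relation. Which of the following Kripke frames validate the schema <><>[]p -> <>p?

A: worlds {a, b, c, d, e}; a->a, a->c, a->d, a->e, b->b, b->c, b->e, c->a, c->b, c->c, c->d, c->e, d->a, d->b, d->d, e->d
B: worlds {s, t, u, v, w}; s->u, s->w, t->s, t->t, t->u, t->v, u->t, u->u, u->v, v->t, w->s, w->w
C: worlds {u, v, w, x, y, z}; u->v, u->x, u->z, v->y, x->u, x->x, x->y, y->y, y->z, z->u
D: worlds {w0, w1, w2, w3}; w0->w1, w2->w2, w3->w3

The schema corresponds to a generalized confluence (Geach) condition: forall x forall y (x R^2 y -> exists w (yRw & xRw)).
A: fails — bR²e but no w with eRw and bRw.
B: fails — sR²v but no w* with vRw* and sRw*.
C: fails — vR²z but no t with zRt and vRt.
D: condition met.

D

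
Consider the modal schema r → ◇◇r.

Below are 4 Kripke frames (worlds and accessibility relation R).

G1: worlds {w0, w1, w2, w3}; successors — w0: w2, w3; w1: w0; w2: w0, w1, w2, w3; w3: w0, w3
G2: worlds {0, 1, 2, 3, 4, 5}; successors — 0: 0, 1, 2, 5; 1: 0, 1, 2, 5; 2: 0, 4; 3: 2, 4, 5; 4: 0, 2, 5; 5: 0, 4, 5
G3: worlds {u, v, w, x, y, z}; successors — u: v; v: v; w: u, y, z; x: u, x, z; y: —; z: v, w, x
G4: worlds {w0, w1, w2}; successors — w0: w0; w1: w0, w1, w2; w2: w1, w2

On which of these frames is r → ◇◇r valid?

G4

Frame correspondent (Sahlqvist): ∀x ∃w (x = w ∧ xR²w) — i.e. a generalized confluence (Geach) condition.
G1: fails — at w1 but no w with w1=w and w1R²w.
G2: fails — at 3 but no w with 3=w and 3R²w.
G3: fails — at u but no t with u=t and uR²t.
G4: ✓.
Valid on: G4.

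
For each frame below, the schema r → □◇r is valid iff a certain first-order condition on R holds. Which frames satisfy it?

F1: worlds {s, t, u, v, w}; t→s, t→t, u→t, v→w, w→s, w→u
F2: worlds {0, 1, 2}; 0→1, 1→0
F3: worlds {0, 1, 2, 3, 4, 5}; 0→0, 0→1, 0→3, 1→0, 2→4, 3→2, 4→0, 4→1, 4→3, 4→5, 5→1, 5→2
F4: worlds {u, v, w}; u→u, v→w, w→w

F2

The schema corresponds to symmetry: ∀x ∀y (Rxy → Ryx).
F1: fails — Rwu but not Ruw.
F2: holds.
F3: fails — R32 but not R23.
F4: fails — Rvw but not Rwv.
Valid on: F2.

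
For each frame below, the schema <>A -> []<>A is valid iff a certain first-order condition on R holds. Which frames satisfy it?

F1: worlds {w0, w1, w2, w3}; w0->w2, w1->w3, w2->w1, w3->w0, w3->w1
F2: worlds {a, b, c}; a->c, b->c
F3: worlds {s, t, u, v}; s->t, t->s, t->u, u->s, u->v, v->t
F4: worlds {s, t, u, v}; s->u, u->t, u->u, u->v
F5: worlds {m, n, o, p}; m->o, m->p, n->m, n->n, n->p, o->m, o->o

none

The schema corresponds to the Euclidean property: forall x forall y forall z (Rxy & Rxz -> Ryz).
F1: fails — Rw0w2 and Rw0w2 but not Rw2w2.
F2: fails — Rac and Rac but not Rcc.
F3: fails — Rst and Rst but not Rtt.
F4: fails — Ruv and Ruv but not Rvv.
F5: fails — Rmo and Rmp but not Rop.
Valid on no frame.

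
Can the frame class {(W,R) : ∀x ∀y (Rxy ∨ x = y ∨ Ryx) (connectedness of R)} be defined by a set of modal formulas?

Not definable by any modal formula

Any modally definable frame class is closed under disjoint unions.
Take 4 disjoint single-world reflexive frames: each is trivially connected, but their disjoint union has 4 worlds with no edge between distinct components, so it is not connected.
So no modal formula (or set of formulas) defines exactly the connected frames.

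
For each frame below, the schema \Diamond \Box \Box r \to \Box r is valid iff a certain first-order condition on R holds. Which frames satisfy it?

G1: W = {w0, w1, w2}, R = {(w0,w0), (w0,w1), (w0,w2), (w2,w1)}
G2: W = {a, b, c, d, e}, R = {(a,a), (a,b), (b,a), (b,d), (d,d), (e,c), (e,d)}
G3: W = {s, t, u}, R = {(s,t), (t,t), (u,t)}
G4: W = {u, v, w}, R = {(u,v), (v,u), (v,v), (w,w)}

G3, G4

This is the axiom for a generalized confluence (Geach) condition; its first-order frame correspondent is \forall x \forall y \forall z ((xRy \wedge xRz) \to \exists w (y R^2 w \wedge z = w)).
G1: fails — w0Rw1, w0Rw0 but no w with w1R²w and w0=w.
G2: fails — bRd, bRa but no w with dR²w and a=w.
G3: ✓.
G4: ✓.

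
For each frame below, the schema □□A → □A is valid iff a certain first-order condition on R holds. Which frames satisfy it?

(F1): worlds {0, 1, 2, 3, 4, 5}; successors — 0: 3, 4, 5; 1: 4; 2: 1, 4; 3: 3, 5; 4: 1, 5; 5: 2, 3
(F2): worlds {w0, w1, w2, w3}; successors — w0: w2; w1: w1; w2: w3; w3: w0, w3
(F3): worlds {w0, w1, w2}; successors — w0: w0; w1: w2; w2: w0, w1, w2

(F3)

Frame correspondent (Sahlqvist): ∀x ∀y (Rxy → ∃z (Rxz ∧ Rzy)) — i.e. density.
(F1): fails — R45 but no z with R4z and Rz5.
(F2): fails — Rw0w2 but no z with Rw0z and Rzw2.
(F3): condition met.
Valid on: (F3).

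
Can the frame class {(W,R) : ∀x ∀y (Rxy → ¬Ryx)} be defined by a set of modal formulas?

No — not modally definable

Modal frame validity is preserved under surjective bounded morphisms.
The 3-cycle (worlds a,b,c with a→b→c→a) is asymmetric. Mapping every world to a single reflexive point • is a surjective bounded morphism, and the reflexive point is not asymmetric (R•• but asymmetry requires ¬R••).
So no modal formula (or set of formulas) defines exactly the asymmetric frames.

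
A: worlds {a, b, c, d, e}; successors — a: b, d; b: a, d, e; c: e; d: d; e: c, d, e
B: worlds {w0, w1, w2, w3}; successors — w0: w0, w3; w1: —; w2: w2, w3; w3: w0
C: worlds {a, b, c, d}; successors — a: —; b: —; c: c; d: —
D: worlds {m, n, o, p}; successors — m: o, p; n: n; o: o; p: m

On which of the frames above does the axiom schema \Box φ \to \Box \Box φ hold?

C

Frame correspondent (Sahlqvist): \forall x \forall y \forall z (Rxy \wedge Ryz \to Rxz) — i.e. transitivity.
A: fails — Rab and Rba but not Raa.
B: fails — Rw3w0 and Rw0w3 but not Rw3w3.
C: ✓.
D: fails — Rpm and Rmo but not Rpo.
Valid on: C.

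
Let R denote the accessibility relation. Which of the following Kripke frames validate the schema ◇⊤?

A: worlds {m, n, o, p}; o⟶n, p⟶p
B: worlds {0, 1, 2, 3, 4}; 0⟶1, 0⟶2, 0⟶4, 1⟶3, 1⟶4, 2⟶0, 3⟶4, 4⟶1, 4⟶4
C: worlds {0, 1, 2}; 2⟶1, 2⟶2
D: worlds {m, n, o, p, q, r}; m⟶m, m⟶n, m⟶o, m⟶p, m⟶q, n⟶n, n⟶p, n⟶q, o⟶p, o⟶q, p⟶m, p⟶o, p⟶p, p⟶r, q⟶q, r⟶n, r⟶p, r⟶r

The schema corresponds to seriality: ∀x ∃y Rxy.
A: fails — world m has no successor.
B: satisfies the condition.
C: fails — world 0 has no successor.
D: satisfies the condition.
Valid on: B, D.

B, D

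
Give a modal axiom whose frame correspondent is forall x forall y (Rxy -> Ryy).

A defining formula is □(□ψ → ψ) (the T□ axiom).
Suppose □(□ψ→ψ) is valid. Take Rxy and set V(ψ)={w : Ryw}. Then at y, □ψ holds; since □(□ψ→ψ) at x, □ψ→ψ at y, so ψ at y, i.e. Ryy.

□(□ψ → ψ)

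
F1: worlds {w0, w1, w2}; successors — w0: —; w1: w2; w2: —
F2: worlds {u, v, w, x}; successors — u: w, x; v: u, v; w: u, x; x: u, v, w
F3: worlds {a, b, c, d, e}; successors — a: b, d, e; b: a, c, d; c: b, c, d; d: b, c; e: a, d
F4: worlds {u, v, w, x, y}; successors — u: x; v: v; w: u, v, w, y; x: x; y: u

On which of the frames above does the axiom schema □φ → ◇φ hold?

The schema corresponds to seriality: ∀x ∃y Rxy.
F1: fails — world w0 has no successor.
F2: satisfies the condition.
F3: satisfies the condition.
F4: satisfies the condition.

F2, F3, F4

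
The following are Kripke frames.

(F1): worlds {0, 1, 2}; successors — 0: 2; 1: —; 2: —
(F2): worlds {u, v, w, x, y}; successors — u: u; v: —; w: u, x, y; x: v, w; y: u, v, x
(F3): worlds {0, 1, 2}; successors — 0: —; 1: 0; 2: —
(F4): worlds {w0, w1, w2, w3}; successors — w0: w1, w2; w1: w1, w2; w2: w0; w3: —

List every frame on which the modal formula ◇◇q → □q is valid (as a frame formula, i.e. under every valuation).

This is the axiom for a generalized confluence (Geach) condition; its first-order frame correspondent is ∀x ∀y ∀z ((xR²y ∧ xRz) → ∃w (y = w ∧ z = w)).
(F1): condition met.
(F2): fails — wR²u, wRx but u ≠ x.
(F3): condition met.
(F4): fails — w0R²w0, w0Rw1 but w0 ≠ w1.
Valid on: (F1), (F3).

(F1), (F3)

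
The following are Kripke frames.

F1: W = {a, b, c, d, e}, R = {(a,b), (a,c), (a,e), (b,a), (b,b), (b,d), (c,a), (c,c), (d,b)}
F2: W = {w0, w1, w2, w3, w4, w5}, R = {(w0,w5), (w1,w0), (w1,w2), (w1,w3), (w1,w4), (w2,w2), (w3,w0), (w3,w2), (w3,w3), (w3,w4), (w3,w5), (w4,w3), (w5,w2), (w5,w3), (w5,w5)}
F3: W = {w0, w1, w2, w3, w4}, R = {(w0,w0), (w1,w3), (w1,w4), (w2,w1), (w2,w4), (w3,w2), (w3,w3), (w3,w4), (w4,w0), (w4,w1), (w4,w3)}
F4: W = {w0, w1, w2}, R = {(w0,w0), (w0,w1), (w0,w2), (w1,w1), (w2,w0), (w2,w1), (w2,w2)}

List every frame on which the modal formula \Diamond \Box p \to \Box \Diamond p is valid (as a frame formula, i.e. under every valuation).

This is the axiom for convergence; its first-order frame correspondent is \forall x \forall y \forall z (Rxy \wedge Rxz \to \exists w (Ryw \wedge Rzw)).
F1: fails — Rab and Rae but b and e have no common successor.
F2: fails — Rw1w2 and Rw1w0 but w2 and w0 have no common successor.
F3: fails — Rw4w1 and Rw4w0 but w1 and w0 have no common successor.
F4: ✓.
Valid on: F4.

F4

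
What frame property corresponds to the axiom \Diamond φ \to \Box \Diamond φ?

The Euclidean property

This is the 5 axiom.
Its frame correspondent is the Euclidean property — \forall x \forall y \forall z (Rxy \wedge Rxz \to Ryz).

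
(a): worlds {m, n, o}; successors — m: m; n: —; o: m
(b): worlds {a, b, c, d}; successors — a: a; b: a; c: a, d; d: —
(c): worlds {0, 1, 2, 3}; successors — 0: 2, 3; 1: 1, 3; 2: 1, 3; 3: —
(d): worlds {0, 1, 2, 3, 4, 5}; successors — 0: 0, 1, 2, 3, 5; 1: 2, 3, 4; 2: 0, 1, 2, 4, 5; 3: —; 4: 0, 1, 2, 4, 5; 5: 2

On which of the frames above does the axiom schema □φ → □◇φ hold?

(a)

The schema corresponds to a generalized confluence (Geach) condition: ∀x ∀z (xRz → ∃w (xRw ∧ zRw)).
(a): condition met.
(b): fails — cRd but no w with cRw and dRw.
(c): fails — 0R3 but no w with 0Rw and 3Rw.
(d): fails — 0R3 but no w with 0Rw and 3Rw.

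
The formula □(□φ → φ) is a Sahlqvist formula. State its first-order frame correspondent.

shift-reflexivity

This schema is the T□ axiom.
It corresponds to shift-reflexivity: ∀x ∀y (Rxy → Ryy).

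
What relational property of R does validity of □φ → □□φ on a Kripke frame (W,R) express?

Suppose □φ→□□φ is valid. Take Rxy, Ryz and set V(φ)={w : Rxw}. Then □φ at x, so □□φ at x, so □φ at y, so φ at z, i.e. Rxz.

transitivity: ∀x ∀y ∀z (Rxy ∧ Ryz → Rxz)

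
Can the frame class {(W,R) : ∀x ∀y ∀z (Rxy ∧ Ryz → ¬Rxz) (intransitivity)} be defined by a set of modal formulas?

Not definable by any modal formula

If a class were modally definable it would be closed under surjective bounded morphisms (Goldblatt–Thomason).
The 7-cycle (worlds a,b,c,d,e,f,g with a→b→c→d→e→f→g→a) is intransitive. Mapping every world to a single reflexive point • is a surjective bounded morphism; the reflexive point is not intransitive (R••∧R•• but R••).
So the class is not modally definable.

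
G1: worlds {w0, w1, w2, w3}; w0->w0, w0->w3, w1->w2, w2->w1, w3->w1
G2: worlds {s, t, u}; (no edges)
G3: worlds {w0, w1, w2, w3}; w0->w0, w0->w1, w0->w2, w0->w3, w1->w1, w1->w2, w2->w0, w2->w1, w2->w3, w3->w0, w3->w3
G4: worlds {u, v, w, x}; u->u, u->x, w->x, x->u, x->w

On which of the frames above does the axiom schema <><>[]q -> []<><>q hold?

G2, G3, G4

This is the axiom for a generalized confluence (Geach) condition; its first-order frame correspondent is forall x forall y forall z ((x R^2 y & xRz) -> exists w (yRw & z R^2 w)).
G1: fails — w0R²w0, w0Rw3 but no w with w0Rw and w3R²w.
G2: satisfies the condition.
G3: satisfies the condition.
G4: satisfies the condition.
Valid on: G2, G3, G4.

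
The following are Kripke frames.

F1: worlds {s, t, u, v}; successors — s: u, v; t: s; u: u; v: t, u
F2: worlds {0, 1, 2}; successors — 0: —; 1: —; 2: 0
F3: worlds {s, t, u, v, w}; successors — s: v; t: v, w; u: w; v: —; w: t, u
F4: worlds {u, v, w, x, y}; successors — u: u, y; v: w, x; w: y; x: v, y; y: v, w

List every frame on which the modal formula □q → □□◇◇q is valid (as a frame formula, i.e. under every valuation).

F2

The schema corresponds to a generalized confluence (Geach) condition: ∀x ∀z (xR²z → ∃w (xRw ∧ zR²w)).
F1: fails — tR²u but no w with tRw and uR²w.
F2: condition met.
F3: fails — tR²t but no w* with tRw* and tR²w*.
F4: fails — uR²w but no t with uRt and wR²t.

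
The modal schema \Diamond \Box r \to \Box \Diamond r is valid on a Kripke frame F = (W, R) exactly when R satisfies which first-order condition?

Suppose ◇□r→□◇r is valid. Take Rxy, Rxz and set V(r)={w : Ryw}. Then □r at y so ◇□r at x, so □◇r at x, so ◇r at z, giving w with Rzw and Ryw.

convergence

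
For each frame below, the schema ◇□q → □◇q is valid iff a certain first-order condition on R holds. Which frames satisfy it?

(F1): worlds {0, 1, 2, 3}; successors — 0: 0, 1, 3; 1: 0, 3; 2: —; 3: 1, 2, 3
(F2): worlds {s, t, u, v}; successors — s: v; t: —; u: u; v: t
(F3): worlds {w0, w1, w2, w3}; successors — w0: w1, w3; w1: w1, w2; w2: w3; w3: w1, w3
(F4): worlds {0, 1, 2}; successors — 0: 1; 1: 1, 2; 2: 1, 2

This is the axiom for convergence; its first-order frame correspondent is ∀x ∀y ∀z (Rxy ∧ Rxz → ∃w (Ryw ∧ Rzw)).
(F1): fails — R32 and R32 but 2 and 2 have no common successor.
(F2): fails — Rvt and Rvt but t and t have no common successor.
(F3): fails — Rw1w2 and Rw1w1 but w2 and w1 have no common successor.
(F4): condition met.
Valid on: (F4).

(F4)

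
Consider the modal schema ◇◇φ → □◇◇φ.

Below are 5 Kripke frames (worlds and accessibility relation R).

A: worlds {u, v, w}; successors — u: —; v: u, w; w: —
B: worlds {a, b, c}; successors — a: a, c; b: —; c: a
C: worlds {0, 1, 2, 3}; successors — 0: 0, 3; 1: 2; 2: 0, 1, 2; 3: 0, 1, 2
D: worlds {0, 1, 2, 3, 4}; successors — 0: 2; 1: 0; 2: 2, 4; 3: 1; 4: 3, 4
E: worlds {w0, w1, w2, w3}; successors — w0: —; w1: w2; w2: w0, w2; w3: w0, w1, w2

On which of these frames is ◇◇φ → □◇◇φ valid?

This is the axiom for a generalized confluence (Geach) condition; its first-order frame correspondent is ∀x ∀y ∀z ((xR²y ∧ xRz) → ∃w (y = w ∧ zR²w)).
A: condition met.
B: condition met.
C: fails — 2R²3, 2R1 but no w with 3=w and 1R²w.
D: fails — 2R²2, 2R4 but no w with 2=w and 4R²w.
E: fails — w2R²w0, w2Rw0 but no w with w0=w and w0R²w.
Valid on: A, B.

A, B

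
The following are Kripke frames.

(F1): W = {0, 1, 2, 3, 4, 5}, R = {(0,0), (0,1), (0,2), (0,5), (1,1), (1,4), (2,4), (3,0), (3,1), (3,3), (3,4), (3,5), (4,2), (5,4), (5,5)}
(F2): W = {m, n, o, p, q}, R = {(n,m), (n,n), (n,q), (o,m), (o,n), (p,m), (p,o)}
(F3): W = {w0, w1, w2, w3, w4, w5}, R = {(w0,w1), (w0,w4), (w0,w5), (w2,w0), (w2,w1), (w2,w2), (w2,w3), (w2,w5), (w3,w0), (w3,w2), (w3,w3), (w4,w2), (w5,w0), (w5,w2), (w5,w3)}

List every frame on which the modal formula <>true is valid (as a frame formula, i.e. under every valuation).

(F1)

This is the axiom for seriality; its first-order frame correspondent is forall x exists y Rxy.
(F1): condition met.
(F2): fails — world m has no successor.
(F3): fails — world w1 has no successor.
Valid on: (F1).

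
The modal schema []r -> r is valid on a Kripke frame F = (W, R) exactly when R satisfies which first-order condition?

Suppose □r→r is valid. At any x set V(r)={w : Rxw}. Then □r holds at x, so r holds at x, i.e. Rxx.
Conversely, any frame satisfying forall x Rxx validates the schema.
So the correspondent is reflexivity.

reflexivity: forall x Rxx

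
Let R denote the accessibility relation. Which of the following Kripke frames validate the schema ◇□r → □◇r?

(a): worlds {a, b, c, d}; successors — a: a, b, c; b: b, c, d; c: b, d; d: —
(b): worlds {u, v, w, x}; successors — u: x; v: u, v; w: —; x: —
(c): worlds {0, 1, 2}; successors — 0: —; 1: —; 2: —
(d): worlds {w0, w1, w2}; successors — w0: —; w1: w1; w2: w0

Frame correspondent (Sahlqvist): ∀x ∀y ∀z (Rxy ∧ Rxz → ∃w (Ryw ∧ Rzw)) — i.e. convergence.
(a): fails — Rbc and Rbd but c and d have no common successor.
(b): fails — Rux and Rux but x and x have no common successor.
(c): satisfies the condition.
(d): fails — Rw2w0 and Rw2w0 but w0 and w0 have no common successor.
Valid on: (c).

(c)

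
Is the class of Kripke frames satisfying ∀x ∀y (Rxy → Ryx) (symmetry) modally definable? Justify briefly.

Yes — defined by q → □◇q

The condition is symmetry. A defining modal formula is q → □◇q.
Suppose q→□◇q is valid. Take Rxy and set V(q)={x}. Then q at x, so □◇q at x, so ◇q at y, so some z with Ryz has q; z=x, i.e. Ryx.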